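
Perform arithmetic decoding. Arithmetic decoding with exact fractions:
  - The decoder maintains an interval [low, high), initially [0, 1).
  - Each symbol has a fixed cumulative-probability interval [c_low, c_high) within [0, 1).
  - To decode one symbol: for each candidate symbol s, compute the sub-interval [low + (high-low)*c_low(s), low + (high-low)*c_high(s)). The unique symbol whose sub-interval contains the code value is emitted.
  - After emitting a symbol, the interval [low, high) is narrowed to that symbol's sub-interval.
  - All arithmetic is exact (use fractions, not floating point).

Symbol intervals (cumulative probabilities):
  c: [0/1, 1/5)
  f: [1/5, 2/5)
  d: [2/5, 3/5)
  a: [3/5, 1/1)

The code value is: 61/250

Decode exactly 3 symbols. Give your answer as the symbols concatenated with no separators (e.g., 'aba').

Step 1: interval [0/1, 1/1), width = 1/1 - 0/1 = 1/1
  'c': [0/1 + 1/1*0/1, 0/1 + 1/1*1/5) = [0/1, 1/5)
  'f': [0/1 + 1/1*1/5, 0/1 + 1/1*2/5) = [1/5, 2/5) <- contains code 61/250
  'd': [0/1 + 1/1*2/5, 0/1 + 1/1*3/5) = [2/5, 3/5)
  'a': [0/1 + 1/1*3/5, 0/1 + 1/1*1/1) = [3/5, 1/1)
  emit 'f', narrow to [1/5, 2/5)
Step 2: interval [1/5, 2/5), width = 2/5 - 1/5 = 1/5
  'c': [1/5 + 1/5*0/1, 1/5 + 1/5*1/5) = [1/5, 6/25)
  'f': [1/5 + 1/5*1/5, 1/5 + 1/5*2/5) = [6/25, 7/25) <- contains code 61/250
  'd': [1/5 + 1/5*2/5, 1/5 + 1/5*3/5) = [7/25, 8/25)
  'a': [1/5 + 1/5*3/5, 1/5 + 1/5*1/1) = [8/25, 2/5)
  emit 'f', narrow to [6/25, 7/25)
Step 3: interval [6/25, 7/25), width = 7/25 - 6/25 = 1/25
  'c': [6/25 + 1/25*0/1, 6/25 + 1/25*1/5) = [6/25, 31/125) <- contains code 61/250
  'f': [6/25 + 1/25*1/5, 6/25 + 1/25*2/5) = [31/125, 32/125)
  'd': [6/25 + 1/25*2/5, 6/25 + 1/25*3/5) = [32/125, 33/125)
  'a': [6/25 + 1/25*3/5, 6/25 + 1/25*1/1) = [33/125, 7/25)
  emit 'c', narrow to [6/25, 31/125)

Answer: ffc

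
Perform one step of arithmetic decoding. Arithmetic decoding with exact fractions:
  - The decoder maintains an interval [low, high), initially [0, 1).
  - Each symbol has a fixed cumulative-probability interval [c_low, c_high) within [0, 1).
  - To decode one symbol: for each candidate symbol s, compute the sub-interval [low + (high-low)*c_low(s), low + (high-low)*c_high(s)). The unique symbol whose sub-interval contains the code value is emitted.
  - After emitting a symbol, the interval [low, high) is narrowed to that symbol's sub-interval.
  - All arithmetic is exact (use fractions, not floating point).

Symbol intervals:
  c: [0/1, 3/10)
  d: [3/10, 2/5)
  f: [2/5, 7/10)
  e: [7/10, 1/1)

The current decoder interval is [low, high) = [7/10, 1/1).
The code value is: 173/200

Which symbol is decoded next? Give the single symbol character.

Interval width = high − low = 1/1 − 7/10 = 3/10
Scaled code = (code − low) / width = (173/200 − 7/10) / 3/10 = 11/20
  c: [0/1, 3/10) 
  d: [3/10, 2/5) 
  f: [2/5, 7/10) ← scaled code falls here ✓
  e: [7/10, 1/1) 

Answer: f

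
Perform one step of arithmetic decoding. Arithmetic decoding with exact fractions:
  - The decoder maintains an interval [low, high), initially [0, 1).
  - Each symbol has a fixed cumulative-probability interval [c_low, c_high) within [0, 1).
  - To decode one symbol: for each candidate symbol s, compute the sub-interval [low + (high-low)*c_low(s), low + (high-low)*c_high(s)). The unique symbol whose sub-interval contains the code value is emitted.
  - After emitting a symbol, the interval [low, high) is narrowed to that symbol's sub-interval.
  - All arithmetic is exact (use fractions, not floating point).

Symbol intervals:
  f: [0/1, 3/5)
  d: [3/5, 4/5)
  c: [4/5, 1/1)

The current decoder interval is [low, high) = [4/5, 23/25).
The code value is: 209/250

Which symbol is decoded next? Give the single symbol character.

Answer: f

Derivation:
Interval width = high − low = 23/25 − 4/5 = 3/25
Scaled code = (code − low) / width = (209/250 − 4/5) / 3/25 = 3/10
  f: [0/1, 3/5) ← scaled code falls here ✓
  d: [3/5, 4/5) 
  c: [4/5, 1/1) 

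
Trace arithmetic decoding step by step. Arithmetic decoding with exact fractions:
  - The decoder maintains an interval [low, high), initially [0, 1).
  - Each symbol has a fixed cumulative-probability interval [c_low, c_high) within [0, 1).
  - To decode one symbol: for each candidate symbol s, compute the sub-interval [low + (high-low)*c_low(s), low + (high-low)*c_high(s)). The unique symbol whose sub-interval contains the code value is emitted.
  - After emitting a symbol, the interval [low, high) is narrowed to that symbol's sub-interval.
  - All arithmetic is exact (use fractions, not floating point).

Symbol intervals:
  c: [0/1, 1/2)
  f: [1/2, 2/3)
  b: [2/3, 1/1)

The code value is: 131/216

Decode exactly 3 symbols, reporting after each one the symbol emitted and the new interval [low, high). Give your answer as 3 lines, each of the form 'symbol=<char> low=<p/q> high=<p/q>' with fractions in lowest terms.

Step 1: interval [0/1, 1/1), width = 1/1 - 0/1 = 1/1
  'c': [0/1 + 1/1*0/1, 0/1 + 1/1*1/2) = [0/1, 1/2)
  'f': [0/1 + 1/1*1/2, 0/1 + 1/1*2/3) = [1/2, 2/3) <- contains code 131/216
  'b': [0/1 + 1/1*2/3, 0/1 + 1/1*1/1) = [2/3, 1/1)
  emit 'f', narrow to [1/2, 2/3)
Step 2: interval [1/2, 2/3), width = 2/3 - 1/2 = 1/6
  'c': [1/2 + 1/6*0/1, 1/2 + 1/6*1/2) = [1/2, 7/12)
  'f': [1/2 + 1/6*1/2, 1/2 + 1/6*2/3) = [7/12, 11/18) <- contains code 131/216
  'b': [1/2 + 1/6*2/3, 1/2 + 1/6*1/1) = [11/18, 2/3)
  emit 'f', narrow to [7/12, 11/18)
Step 3: interval [7/12, 11/18), width = 11/18 - 7/12 = 1/36
  'c': [7/12 + 1/36*0/1, 7/12 + 1/36*1/2) = [7/12, 43/72)
  'f': [7/12 + 1/36*1/2, 7/12 + 1/36*2/3) = [43/72, 65/108)
  'b': [7/12 + 1/36*2/3, 7/12 + 1/36*1/1) = [65/108, 11/18) <- contains code 131/216
  emit 'b', narrow to [65/108, 11/18)

Answer: symbol=f low=1/2 high=2/3
symbol=f low=7/12 high=11/18
symbol=b low=65/108 high=11/18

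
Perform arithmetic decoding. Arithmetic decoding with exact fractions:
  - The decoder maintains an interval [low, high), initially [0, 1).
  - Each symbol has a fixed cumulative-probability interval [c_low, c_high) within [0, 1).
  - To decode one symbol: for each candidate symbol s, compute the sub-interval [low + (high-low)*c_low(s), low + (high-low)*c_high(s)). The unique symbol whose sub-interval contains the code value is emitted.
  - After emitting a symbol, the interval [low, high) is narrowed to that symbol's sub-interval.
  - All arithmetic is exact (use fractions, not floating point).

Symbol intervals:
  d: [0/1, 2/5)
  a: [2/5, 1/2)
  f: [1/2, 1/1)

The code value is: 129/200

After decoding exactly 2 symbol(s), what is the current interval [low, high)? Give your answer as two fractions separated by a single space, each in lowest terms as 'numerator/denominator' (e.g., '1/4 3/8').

Step 1: interval [0/1, 1/1), width = 1/1 - 0/1 = 1/1
  'd': [0/1 + 1/1*0/1, 0/1 + 1/1*2/5) = [0/1, 2/5)
  'a': [0/1 + 1/1*2/5, 0/1 + 1/1*1/2) = [2/5, 1/2)
  'f': [0/1 + 1/1*1/2, 0/1 + 1/1*1/1) = [1/2, 1/1) <- contains code 129/200
  emit 'f', narrow to [1/2, 1/1)
Step 2: interval [1/2, 1/1), width = 1/1 - 1/2 = 1/2
  'd': [1/2 + 1/2*0/1, 1/2 + 1/2*2/5) = [1/2, 7/10) <- contains code 129/200
  'a': [1/2 + 1/2*2/5, 1/2 + 1/2*1/2) = [7/10, 3/4)
  'f': [1/2 + 1/2*1/2, 1/2 + 1/2*1/1) = [3/4, 1/1)
  emit 'd', narrow to [1/2, 7/10)

Answer: 1/2 7/10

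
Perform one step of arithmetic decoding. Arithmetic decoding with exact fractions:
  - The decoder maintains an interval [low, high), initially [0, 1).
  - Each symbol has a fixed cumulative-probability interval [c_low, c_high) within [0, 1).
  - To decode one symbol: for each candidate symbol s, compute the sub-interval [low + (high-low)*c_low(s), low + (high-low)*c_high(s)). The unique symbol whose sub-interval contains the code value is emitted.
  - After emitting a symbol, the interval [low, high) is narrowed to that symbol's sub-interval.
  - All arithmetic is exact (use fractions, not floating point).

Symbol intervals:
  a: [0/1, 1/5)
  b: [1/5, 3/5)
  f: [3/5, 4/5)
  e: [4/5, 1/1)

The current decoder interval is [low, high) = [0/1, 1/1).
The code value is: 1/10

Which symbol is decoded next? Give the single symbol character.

Interval width = high − low = 1/1 − 0/1 = 1/1
Scaled code = (code − low) / width = (1/10 − 0/1) / 1/1 = 1/10
  a: [0/1, 1/5) ← scaled code falls here ✓
  b: [1/5, 3/5) 
  f: [3/5, 4/5) 
  e: [4/5, 1/1) 

Answer: a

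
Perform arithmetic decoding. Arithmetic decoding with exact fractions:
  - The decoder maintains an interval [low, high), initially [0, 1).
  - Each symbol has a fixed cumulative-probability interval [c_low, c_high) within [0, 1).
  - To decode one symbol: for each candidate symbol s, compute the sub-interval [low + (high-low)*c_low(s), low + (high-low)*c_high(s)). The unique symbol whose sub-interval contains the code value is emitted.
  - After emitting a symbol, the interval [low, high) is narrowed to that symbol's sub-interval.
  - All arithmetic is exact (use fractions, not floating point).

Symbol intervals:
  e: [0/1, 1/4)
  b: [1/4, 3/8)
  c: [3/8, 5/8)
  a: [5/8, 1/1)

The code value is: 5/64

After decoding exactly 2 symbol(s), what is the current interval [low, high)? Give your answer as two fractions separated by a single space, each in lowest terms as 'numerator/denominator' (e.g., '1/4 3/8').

Step 1: interval [0/1, 1/1), width = 1/1 - 0/1 = 1/1
  'e': [0/1 + 1/1*0/1, 0/1 + 1/1*1/4) = [0/1, 1/4) <- contains code 5/64
  'b': [0/1 + 1/1*1/4, 0/1 + 1/1*3/8) = [1/4, 3/8)
  'c': [0/1 + 1/1*3/8, 0/1 + 1/1*5/8) = [3/8, 5/8)
  'a': [0/1 + 1/1*5/8, 0/1 + 1/1*1/1) = [5/8, 1/1)
  emit 'e', narrow to [0/1, 1/4)
Step 2: interval [0/1, 1/4), width = 1/4 - 0/1 = 1/4
  'e': [0/1 + 1/4*0/1, 0/1 + 1/4*1/4) = [0/1, 1/16)
  'b': [0/1 + 1/4*1/4, 0/1 + 1/4*3/8) = [1/16, 3/32) <- contains code 5/64
  'c': [0/1 + 1/4*3/8, 0/1 + 1/4*5/8) = [3/32, 5/32)
  'a': [0/1 + 1/4*5/8, 0/1 + 1/4*1/1) = [5/32, 1/4)
  emit 'b', narrow to [1/16, 3/32)

Answer: 1/16 3/32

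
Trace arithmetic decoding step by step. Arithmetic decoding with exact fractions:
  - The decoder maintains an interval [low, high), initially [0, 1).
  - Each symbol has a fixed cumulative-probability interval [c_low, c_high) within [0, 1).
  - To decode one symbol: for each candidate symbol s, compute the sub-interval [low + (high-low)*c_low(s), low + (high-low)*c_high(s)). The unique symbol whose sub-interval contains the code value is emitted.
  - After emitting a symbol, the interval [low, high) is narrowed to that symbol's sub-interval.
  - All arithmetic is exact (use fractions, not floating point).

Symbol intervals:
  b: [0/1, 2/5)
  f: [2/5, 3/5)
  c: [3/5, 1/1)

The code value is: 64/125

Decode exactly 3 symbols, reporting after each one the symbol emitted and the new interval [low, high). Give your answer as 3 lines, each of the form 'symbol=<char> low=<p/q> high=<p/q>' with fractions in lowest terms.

Answer: symbol=f low=2/5 high=3/5
symbol=f low=12/25 high=13/25
symbol=c low=63/125 high=13/25

Derivation:
Step 1: interval [0/1, 1/1), width = 1/1 - 0/1 = 1/1
  'b': [0/1 + 1/1*0/1, 0/1 + 1/1*2/5) = [0/1, 2/5)
  'f': [0/1 + 1/1*2/5, 0/1 + 1/1*3/5) = [2/5, 3/5) <- contains code 64/125
  'c': [0/1 + 1/1*3/5, 0/1 + 1/1*1/1) = [3/5, 1/1)
  emit 'f', narrow to [2/5, 3/5)
Step 2: interval [2/5, 3/5), width = 3/5 - 2/5 = 1/5
  'b': [2/5 + 1/5*0/1, 2/5 + 1/5*2/5) = [2/5, 12/25)
  'f': [2/5 + 1/5*2/5, 2/5 + 1/5*3/5) = [12/25, 13/25) <- contains code 64/125
  'c': [2/5 + 1/5*3/5, 2/5 + 1/5*1/1) = [13/25, 3/5)
  emit 'f', narrow to [12/25, 13/25)
Step 3: interval [12/25, 13/25), width = 13/25 - 12/25 = 1/25
  'b': [12/25 + 1/25*0/1, 12/25 + 1/25*2/5) = [12/25, 62/125)
  'f': [12/25 + 1/25*2/5, 12/25 + 1/25*3/5) = [62/125, 63/125)
  'c': [12/25 + 1/25*3/5, 12/25 + 1/25*1/1) = [63/125, 13/25) <- contains code 64/125
  emit 'c', narrow to [63/125, 13/25)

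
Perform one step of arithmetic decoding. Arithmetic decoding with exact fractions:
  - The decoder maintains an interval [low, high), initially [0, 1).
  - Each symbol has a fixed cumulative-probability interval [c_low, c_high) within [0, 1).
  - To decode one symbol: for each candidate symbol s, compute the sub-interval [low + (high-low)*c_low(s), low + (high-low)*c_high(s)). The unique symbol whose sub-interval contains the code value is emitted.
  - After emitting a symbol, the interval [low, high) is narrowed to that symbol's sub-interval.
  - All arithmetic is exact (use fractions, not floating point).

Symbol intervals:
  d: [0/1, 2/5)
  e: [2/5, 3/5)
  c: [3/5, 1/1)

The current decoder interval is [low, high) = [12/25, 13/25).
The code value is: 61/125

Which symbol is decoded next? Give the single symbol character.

Interval width = high − low = 13/25 − 12/25 = 1/25
Scaled code = (code − low) / width = (61/125 − 12/25) / 1/25 = 1/5
  d: [0/1, 2/5) ← scaled code falls here ✓
  e: [2/5, 3/5) 
  c: [3/5, 1/1) 

Answer: d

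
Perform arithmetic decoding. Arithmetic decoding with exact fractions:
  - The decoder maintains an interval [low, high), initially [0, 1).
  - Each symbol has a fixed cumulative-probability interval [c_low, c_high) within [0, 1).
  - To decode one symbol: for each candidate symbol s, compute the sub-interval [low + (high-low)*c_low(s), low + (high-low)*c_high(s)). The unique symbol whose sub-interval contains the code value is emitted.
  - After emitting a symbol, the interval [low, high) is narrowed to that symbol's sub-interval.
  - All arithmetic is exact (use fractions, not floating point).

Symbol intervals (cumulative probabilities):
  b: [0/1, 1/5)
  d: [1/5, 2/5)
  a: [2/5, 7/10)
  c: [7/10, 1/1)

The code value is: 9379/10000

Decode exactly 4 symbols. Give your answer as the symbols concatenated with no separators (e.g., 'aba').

Answer: ccda

Derivation:
Step 1: interval [0/1, 1/1), width = 1/1 - 0/1 = 1/1
  'b': [0/1 + 1/1*0/1, 0/1 + 1/1*1/5) = [0/1, 1/5)
  'd': [0/1 + 1/1*1/5, 0/1 + 1/1*2/5) = [1/5, 2/5)
  'a': [0/1 + 1/1*2/5, 0/1 + 1/1*7/10) = [2/5, 7/10)
  'c': [0/1 + 1/1*7/10, 0/1 + 1/1*1/1) = [7/10, 1/1) <- contains code 9379/10000
  emit 'c', narrow to [7/10, 1/1)
Step 2: interval [7/10, 1/1), width = 1/1 - 7/10 = 3/10
  'b': [7/10 + 3/10*0/1, 7/10 + 3/10*1/5) = [7/10, 19/25)
  'd': [7/10 + 3/10*1/5, 7/10 + 3/10*2/5) = [19/25, 41/50)
  'a': [7/10 + 3/10*2/5, 7/10 + 3/10*7/10) = [41/50, 91/100)
  'c': [7/10 + 3/10*7/10, 7/10 + 3/10*1/1) = [91/100, 1/1) <- contains code 9379/10000
  emit 'c', narrow to [91/100, 1/1)
Step 3: interval [91/100, 1/1), width = 1/1 - 91/100 = 9/100
  'b': [91/100 + 9/100*0/1, 91/100 + 9/100*1/5) = [91/100, 116/125)
  'd': [91/100 + 9/100*1/5, 91/100 + 9/100*2/5) = [116/125, 473/500) <- contains code 9379/10000
  'a': [91/100 + 9/100*2/5, 91/100 + 9/100*7/10) = [473/500, 973/1000)
  'c': [91/100 + 9/100*7/10, 91/100 + 9/100*1/1) = [973/1000, 1/1)
  emit 'd', narrow to [116/125, 473/500)
Step 4: interval [116/125, 473/500), width = 473/500 - 116/125 = 9/500
  'b': [116/125 + 9/500*0/1, 116/125 + 9/500*1/5) = [116/125, 2329/2500)
  'd': [116/125 + 9/500*1/5, 116/125 + 9/500*2/5) = [2329/2500, 1169/1250)
  'a': [116/125 + 9/500*2/5, 116/125 + 9/500*7/10) = [1169/1250, 4703/5000) <- contains code 9379/10000
  'c': [116/125 + 9/500*7/10, 116/125 + 9/500*1/1) = [4703/5000, 473/500)
  emit 'a', narrow to [1169/1250, 4703/5000)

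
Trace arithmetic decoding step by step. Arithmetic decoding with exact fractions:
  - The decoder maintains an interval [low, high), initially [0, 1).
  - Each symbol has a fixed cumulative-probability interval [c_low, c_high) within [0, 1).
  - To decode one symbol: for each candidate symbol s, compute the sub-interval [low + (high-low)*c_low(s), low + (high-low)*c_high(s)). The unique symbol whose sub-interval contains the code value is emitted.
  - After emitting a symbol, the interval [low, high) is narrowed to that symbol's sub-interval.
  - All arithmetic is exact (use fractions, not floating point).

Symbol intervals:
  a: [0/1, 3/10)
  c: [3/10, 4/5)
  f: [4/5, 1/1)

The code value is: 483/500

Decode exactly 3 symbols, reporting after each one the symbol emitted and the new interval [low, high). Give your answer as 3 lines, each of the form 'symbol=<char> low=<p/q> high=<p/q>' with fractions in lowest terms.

Answer: symbol=f low=4/5 high=1/1
symbol=f low=24/25 high=1/1
symbol=a low=24/25 high=243/250

Derivation:
Step 1: interval [0/1, 1/1), width = 1/1 - 0/1 = 1/1
  'a': [0/1 + 1/1*0/1, 0/1 + 1/1*3/10) = [0/1, 3/10)
  'c': [0/1 + 1/1*3/10, 0/1 + 1/1*4/5) = [3/10, 4/5)
  'f': [0/1 + 1/1*4/5, 0/1 + 1/1*1/1) = [4/5, 1/1) <- contains code 483/500
  emit 'f', narrow to [4/5, 1/1)
Step 2: interval [4/5, 1/1), width = 1/1 - 4/5 = 1/5
  'a': [4/5 + 1/5*0/1, 4/5 + 1/5*3/10) = [4/5, 43/50)
  'c': [4/5 + 1/5*3/10, 4/5 + 1/5*4/5) = [43/50, 24/25)
  'f': [4/5 + 1/5*4/5, 4/5 + 1/5*1/1) = [24/25, 1/1) <- contains code 483/500
  emit 'f', narrow to [24/25, 1/1)
Step 3: interval [24/25, 1/1), width = 1/1 - 24/25 = 1/25
  'a': [24/25 + 1/25*0/1, 24/25 + 1/25*3/10) = [24/25, 243/250) <- contains code 483/500
  'c': [24/25 + 1/25*3/10, 24/25 + 1/25*4/5) = [243/250, 124/125)
  'f': [24/25 + 1/25*4/5, 24/25 + 1/25*1/1) = [124/125, 1/1)
  emit 'a', narrow to [24/25, 243/250)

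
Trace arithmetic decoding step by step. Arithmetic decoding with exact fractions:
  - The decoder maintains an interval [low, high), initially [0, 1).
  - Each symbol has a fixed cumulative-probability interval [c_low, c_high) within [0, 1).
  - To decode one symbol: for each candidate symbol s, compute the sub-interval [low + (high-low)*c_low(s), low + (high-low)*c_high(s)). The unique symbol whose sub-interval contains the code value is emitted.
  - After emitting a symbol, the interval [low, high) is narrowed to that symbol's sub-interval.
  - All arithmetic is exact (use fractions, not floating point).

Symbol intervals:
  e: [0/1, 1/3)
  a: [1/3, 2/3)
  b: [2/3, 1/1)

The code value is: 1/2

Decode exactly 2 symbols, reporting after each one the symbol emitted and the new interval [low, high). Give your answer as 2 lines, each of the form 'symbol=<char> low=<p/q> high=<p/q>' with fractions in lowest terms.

Answer: symbol=a low=1/3 high=2/3
symbol=a low=4/9 high=5/9

Derivation:
Step 1: interval [0/1, 1/1), width = 1/1 - 0/1 = 1/1
  'e': [0/1 + 1/1*0/1, 0/1 + 1/1*1/3) = [0/1, 1/3)
  'a': [0/1 + 1/1*1/3, 0/1 + 1/1*2/3) = [1/3, 2/3) <- contains code 1/2
  'b': [0/1 + 1/1*2/3, 0/1 + 1/1*1/1) = [2/3, 1/1)
  emit 'a', narrow to [1/3, 2/3)
Step 2: interval [1/3, 2/3), width = 2/3 - 1/3 = 1/3
  'e': [1/3 + 1/3*0/1, 1/3 + 1/3*1/3) = [1/3, 4/9)
  'a': [1/3 + 1/3*1/3, 1/3 + 1/3*2/3) = [4/9, 5/9) <- contains code 1/2
  'b': [1/3 + 1/3*2/3, 1/3 + 1/3*1/1) = [5/9, 2/3)
  emit 'a', narrow to [4/9, 5/9)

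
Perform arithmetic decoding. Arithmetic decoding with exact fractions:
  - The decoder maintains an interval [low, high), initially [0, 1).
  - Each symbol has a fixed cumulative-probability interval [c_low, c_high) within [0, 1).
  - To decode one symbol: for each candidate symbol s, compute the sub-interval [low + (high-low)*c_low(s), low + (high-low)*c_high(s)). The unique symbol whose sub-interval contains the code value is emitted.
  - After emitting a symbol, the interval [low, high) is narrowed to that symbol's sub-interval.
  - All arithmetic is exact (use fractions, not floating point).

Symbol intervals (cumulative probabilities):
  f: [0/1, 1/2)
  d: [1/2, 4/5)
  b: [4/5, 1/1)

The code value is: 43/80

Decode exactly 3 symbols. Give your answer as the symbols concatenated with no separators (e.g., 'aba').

Answer: dff

Derivation:
Step 1: interval [0/1, 1/1), width = 1/1 - 0/1 = 1/1
  'f': [0/1 + 1/1*0/1, 0/1 + 1/1*1/2) = [0/1, 1/2)
  'd': [0/1 + 1/1*1/2, 0/1 + 1/1*4/5) = [1/2, 4/5) <- contains code 43/80
  'b': [0/1 + 1/1*4/5, 0/1 + 1/1*1/1) = [4/5, 1/1)
  emit 'd', narrow to [1/2, 4/5)
Step 2: interval [1/2, 4/5), width = 4/5 - 1/2 = 3/10
  'f': [1/2 + 3/10*0/1, 1/2 + 3/10*1/2) = [1/2, 13/20) <- contains code 43/80
  'd': [1/2 + 3/10*1/2, 1/2 + 3/10*4/5) = [13/20, 37/50)
  'b': [1/2 + 3/10*4/5, 1/2 + 3/10*1/1) = [37/50, 4/5)
  emit 'f', narrow to [1/2, 13/20)
Step 3: interval [1/2, 13/20), width = 13/20 - 1/2 = 3/20
  'f': [1/2 + 3/20*0/1, 1/2 + 3/20*1/2) = [1/2, 23/40) <- contains code 43/80
  'd': [1/2 + 3/20*1/2, 1/2 + 3/20*4/5) = [23/40, 31/50)
  'b': [1/2 + 3/20*4/5, 1/2 + 3/20*1/1) = [31/50, 13/20)
  emit 'f', narrow to [1/2, 23/40)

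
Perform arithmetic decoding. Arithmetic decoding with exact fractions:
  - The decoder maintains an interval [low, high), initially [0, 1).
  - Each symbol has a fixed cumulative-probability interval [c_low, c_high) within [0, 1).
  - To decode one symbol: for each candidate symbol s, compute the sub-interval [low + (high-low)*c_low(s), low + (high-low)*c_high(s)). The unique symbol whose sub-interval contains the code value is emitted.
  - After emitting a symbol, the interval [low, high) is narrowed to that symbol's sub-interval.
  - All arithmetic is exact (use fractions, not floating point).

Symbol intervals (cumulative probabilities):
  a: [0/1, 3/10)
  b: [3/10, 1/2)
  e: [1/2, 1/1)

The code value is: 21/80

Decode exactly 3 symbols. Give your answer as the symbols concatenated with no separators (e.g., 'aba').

Answer: aee

Derivation:
Step 1: interval [0/1, 1/1), width = 1/1 - 0/1 = 1/1
  'a': [0/1 + 1/1*0/1, 0/1 + 1/1*3/10) = [0/1, 3/10) <- contains code 21/80
  'b': [0/1 + 1/1*3/10, 0/1 + 1/1*1/2) = [3/10, 1/2)
  'e': [0/1 + 1/1*1/2, 0/1 + 1/1*1/1) = [1/2, 1/1)
  emit 'a', narrow to [0/1, 3/10)
Step 2: interval [0/1, 3/10), width = 3/10 - 0/1 = 3/10
  'a': [0/1 + 3/10*0/1, 0/1 + 3/10*3/10) = [0/1, 9/100)
  'b': [0/1 + 3/10*3/10, 0/1 + 3/10*1/2) = [9/100, 3/20)
  'e': [0/1 + 3/10*1/2, 0/1 + 3/10*1/1) = [3/20, 3/10) <- contains code 21/80
  emit 'e', narrow to [3/20, 3/10)
Step 3: interval [3/20, 3/10), width = 3/10 - 3/20 = 3/20
  'a': [3/20 + 3/20*0/1, 3/20 + 3/20*3/10) = [3/20, 39/200)
  'b': [3/20 + 3/20*3/10, 3/20 + 3/20*1/2) = [39/200, 9/40)
  'e': [3/20 + 3/20*1/2, 3/20 + 3/20*1/1) = [9/40, 3/10) <- contains code 21/80
  emit 'e', narrow to [9/40, 3/10)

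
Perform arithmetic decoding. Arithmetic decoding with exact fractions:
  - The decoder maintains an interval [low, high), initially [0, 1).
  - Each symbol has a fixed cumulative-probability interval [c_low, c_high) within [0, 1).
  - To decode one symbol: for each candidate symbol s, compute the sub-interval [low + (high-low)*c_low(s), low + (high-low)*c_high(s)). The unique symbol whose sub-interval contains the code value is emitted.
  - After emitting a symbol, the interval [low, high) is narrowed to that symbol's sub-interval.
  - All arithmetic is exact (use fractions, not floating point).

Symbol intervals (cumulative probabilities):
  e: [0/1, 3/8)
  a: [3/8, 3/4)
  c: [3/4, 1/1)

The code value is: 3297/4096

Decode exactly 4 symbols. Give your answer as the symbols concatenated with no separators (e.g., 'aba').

Answer: ceaa

Derivation:
Step 1: interval [0/1, 1/1), width = 1/1 - 0/1 = 1/1
  'e': [0/1 + 1/1*0/1, 0/1 + 1/1*3/8) = [0/1, 3/8)
  'a': [0/1 + 1/1*3/8, 0/1 + 1/1*3/4) = [3/8, 3/4)
  'c': [0/1 + 1/1*3/4, 0/1 + 1/1*1/1) = [3/4, 1/1) <- contains code 3297/4096
  emit 'c', narrow to [3/4, 1/1)
Step 2: interval [3/4, 1/1), width = 1/1 - 3/4 = 1/4
  'e': [3/4 + 1/4*0/1, 3/4 + 1/4*3/8) = [3/4, 27/32) <- contains code 3297/4096
  'a': [3/4 + 1/4*3/8, 3/4 + 1/4*3/4) = [27/32, 15/16)
  'c': [3/4 + 1/4*3/4, 3/4 + 1/4*1/1) = [15/16, 1/1)
  emit 'e', narrow to [3/4, 27/32)
Step 3: interval [3/4, 27/32), width = 27/32 - 3/4 = 3/32
  'e': [3/4 + 3/32*0/1, 3/4 + 3/32*3/8) = [3/4, 201/256)
  'a': [3/4 + 3/32*3/8, 3/4 + 3/32*3/4) = [201/256, 105/128) <- contains code 3297/4096
  'c': [3/4 + 3/32*3/4, 3/4 + 3/32*1/1) = [105/128, 27/32)
  emit 'a', narrow to [201/256, 105/128)
Step 4: interval [201/256, 105/128), width = 105/128 - 201/256 = 9/256
  'e': [201/256 + 9/256*0/1, 201/256 + 9/256*3/8) = [201/256, 1635/2048)
  'a': [201/256 + 9/256*3/8, 201/256 + 9/256*3/4) = [1635/2048, 831/1024) <- contains code 3297/4096
  'c': [201/256 + 9/256*3/4, 201/256 + 9/256*1/1) = [831/1024, 105/128)
  emit 'a', narrow to [1635/2048, 831/1024)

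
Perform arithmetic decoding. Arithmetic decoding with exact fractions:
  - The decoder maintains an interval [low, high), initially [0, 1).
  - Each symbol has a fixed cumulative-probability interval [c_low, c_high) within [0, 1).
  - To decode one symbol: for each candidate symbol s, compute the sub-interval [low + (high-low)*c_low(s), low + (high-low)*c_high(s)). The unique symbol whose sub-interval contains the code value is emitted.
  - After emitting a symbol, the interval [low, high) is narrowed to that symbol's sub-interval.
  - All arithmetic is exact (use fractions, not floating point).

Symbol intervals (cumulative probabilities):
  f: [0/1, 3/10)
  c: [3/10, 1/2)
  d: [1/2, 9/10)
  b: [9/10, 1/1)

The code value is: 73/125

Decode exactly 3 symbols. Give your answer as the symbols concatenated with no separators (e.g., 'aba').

Step 1: interval [0/1, 1/1), width = 1/1 - 0/1 = 1/1
  'f': [0/1 + 1/1*0/1, 0/1 + 1/1*3/10) = [0/1, 3/10)
  'c': [0/1 + 1/1*3/10, 0/1 + 1/1*1/2) = [3/10, 1/2)
  'd': [0/1 + 1/1*1/2, 0/1 + 1/1*9/10) = [1/2, 9/10) <- contains code 73/125
  'b': [0/1 + 1/1*9/10, 0/1 + 1/1*1/1) = [9/10, 1/1)
  emit 'd', narrow to [1/2, 9/10)
Step 2: interval [1/2, 9/10), width = 9/10 - 1/2 = 2/5
  'f': [1/2 + 2/5*0/1, 1/2 + 2/5*3/10) = [1/2, 31/50) <- contains code 73/125
  'c': [1/2 + 2/5*3/10, 1/2 + 2/5*1/2) = [31/50, 7/10)
  'd': [1/2 + 2/5*1/2, 1/2 + 2/5*9/10) = [7/10, 43/50)
  'b': [1/2 + 2/5*9/10, 1/2 + 2/5*1/1) = [43/50, 9/10)
  emit 'f', narrow to [1/2, 31/50)
Step 3: interval [1/2, 31/50), width = 31/50 - 1/2 = 3/25
  'f': [1/2 + 3/25*0/1, 1/2 + 3/25*3/10) = [1/2, 67/125)
  'c': [1/2 + 3/25*3/10, 1/2 + 3/25*1/2) = [67/125, 14/25)
  'd': [1/2 + 3/25*1/2, 1/2 + 3/25*9/10) = [14/25, 76/125) <- contains code 73/125
  'b': [1/2 + 3/25*9/10, 1/2 + 3/25*1/1) = [76/125, 31/50)
  emit 'd', narrow to [14/25, 76/125)

Answer: dfd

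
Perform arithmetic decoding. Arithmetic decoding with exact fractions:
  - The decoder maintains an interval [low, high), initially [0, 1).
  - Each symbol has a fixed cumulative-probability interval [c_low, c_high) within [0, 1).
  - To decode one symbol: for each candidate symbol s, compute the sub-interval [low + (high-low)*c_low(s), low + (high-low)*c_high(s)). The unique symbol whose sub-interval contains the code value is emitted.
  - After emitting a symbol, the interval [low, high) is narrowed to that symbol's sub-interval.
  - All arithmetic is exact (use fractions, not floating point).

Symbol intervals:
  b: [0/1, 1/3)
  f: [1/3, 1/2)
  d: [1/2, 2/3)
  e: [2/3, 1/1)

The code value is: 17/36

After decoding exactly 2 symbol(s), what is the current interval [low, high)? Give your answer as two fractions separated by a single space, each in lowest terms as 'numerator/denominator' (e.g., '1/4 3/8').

Step 1: interval [0/1, 1/1), width = 1/1 - 0/1 = 1/1
  'b': [0/1 + 1/1*0/1, 0/1 + 1/1*1/3) = [0/1, 1/3)
  'f': [0/1 + 1/1*1/3, 0/1 + 1/1*1/2) = [1/3, 1/2) <- contains code 17/36
  'd': [0/1 + 1/1*1/2, 0/1 + 1/1*2/3) = [1/2, 2/3)
  'e': [0/1 + 1/1*2/3, 0/1 + 1/1*1/1) = [2/3, 1/1)
  emit 'f', narrow to [1/3, 1/2)
Step 2: interval [1/3, 1/2), width = 1/2 - 1/3 = 1/6
  'b': [1/3 + 1/6*0/1, 1/3 + 1/6*1/3) = [1/3, 7/18)
  'f': [1/3 + 1/6*1/3, 1/3 + 1/6*1/2) = [7/18, 5/12)
  'd': [1/3 + 1/6*1/2, 1/3 + 1/6*2/3) = [5/12, 4/9)
  'e': [1/3 + 1/6*2/3, 1/3 + 1/6*1/1) = [4/9, 1/2) <- contains code 17/36
  emit 'e', narrow to [4/9, 1/2)

Answer: 4/9 1/2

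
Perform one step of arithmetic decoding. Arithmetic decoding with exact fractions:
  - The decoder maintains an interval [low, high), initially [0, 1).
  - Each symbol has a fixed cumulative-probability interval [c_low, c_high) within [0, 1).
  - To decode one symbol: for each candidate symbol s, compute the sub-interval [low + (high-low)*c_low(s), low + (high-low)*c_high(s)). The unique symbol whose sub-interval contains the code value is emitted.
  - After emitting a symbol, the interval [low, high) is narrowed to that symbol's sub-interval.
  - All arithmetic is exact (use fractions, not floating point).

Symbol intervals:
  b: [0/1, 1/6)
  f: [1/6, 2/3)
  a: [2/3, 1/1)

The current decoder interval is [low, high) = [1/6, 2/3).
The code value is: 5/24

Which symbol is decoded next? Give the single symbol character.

Answer: b

Derivation:
Interval width = high − low = 2/3 − 1/6 = 1/2
Scaled code = (code − low) / width = (5/24 − 1/6) / 1/2 = 1/12
  b: [0/1, 1/6) ← scaled code falls here ✓
  f: [1/6, 2/3) 
  a: [2/3, 1/1) 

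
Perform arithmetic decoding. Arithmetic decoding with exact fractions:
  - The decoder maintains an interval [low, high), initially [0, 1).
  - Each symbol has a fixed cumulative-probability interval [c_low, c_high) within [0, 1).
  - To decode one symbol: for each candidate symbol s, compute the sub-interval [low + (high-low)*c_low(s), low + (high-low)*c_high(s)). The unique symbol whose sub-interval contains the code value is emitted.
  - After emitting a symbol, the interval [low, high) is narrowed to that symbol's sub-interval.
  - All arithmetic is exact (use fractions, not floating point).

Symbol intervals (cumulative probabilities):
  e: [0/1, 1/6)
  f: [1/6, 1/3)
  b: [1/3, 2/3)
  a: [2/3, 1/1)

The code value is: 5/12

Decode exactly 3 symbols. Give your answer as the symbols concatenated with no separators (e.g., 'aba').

Answer: bfb

Derivation:
Step 1: interval [0/1, 1/1), width = 1/1 - 0/1 = 1/1
  'e': [0/1 + 1/1*0/1, 0/1 + 1/1*1/6) = [0/1, 1/6)
  'f': [0/1 + 1/1*1/6, 0/1 + 1/1*1/3) = [1/6, 1/3)
  'b': [0/1 + 1/1*1/3, 0/1 + 1/1*2/3) = [1/3, 2/3) <- contains code 5/12
  'a': [0/1 + 1/1*2/3, 0/1 + 1/1*1/1) = [2/3, 1/1)
  emit 'b', narrow to [1/3, 2/3)
Step 2: interval [1/3, 2/3), width = 2/3 - 1/3 = 1/3
  'e': [1/3 + 1/3*0/1, 1/3 + 1/3*1/6) = [1/3, 7/18)
  'f': [1/3 + 1/3*1/6, 1/3 + 1/3*1/3) = [7/18, 4/9) <- contains code 5/12
  'b': [1/3 + 1/3*1/3, 1/3 + 1/3*2/3) = [4/9, 5/9)
  'a': [1/3 + 1/3*2/3, 1/3 + 1/3*1/1) = [5/9, 2/3)
  emit 'f', narrow to [7/18, 4/9)
Step 3: interval [7/18, 4/9), width = 4/9 - 7/18 = 1/18
  'e': [7/18 + 1/18*0/1, 7/18 + 1/18*1/6) = [7/18, 43/108)
  'f': [7/18 + 1/18*1/6, 7/18 + 1/18*1/3) = [43/108, 11/27)
  'b': [7/18 + 1/18*1/3, 7/18 + 1/18*2/3) = [11/27, 23/54) <- contains code 5/12
  'a': [7/18 + 1/18*2/3, 7/18 + 1/18*1/1) = [23/54, 4/9)
  emit 'b', narrow to [11/27, 23/54)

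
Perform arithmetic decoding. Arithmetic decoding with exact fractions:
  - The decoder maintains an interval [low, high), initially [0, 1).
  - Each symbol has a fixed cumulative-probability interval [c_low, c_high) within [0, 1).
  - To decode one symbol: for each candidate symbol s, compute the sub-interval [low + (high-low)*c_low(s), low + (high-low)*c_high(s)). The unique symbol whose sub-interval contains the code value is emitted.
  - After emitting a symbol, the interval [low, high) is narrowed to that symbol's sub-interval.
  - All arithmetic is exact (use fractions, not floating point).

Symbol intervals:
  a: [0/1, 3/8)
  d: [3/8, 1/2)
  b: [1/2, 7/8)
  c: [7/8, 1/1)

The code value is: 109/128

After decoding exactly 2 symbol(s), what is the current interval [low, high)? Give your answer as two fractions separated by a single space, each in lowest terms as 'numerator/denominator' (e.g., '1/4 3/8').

Step 1: interval [0/1, 1/1), width = 1/1 - 0/1 = 1/1
  'a': [0/1 + 1/1*0/1, 0/1 + 1/1*3/8) = [0/1, 3/8)
  'd': [0/1 + 1/1*3/8, 0/1 + 1/1*1/2) = [3/8, 1/2)
  'b': [0/1 + 1/1*1/2, 0/1 + 1/1*7/8) = [1/2, 7/8) <- contains code 109/128
  'c': [0/1 + 1/1*7/8, 0/1 + 1/1*1/1) = [7/8, 1/1)
  emit 'b', narrow to [1/2, 7/8)
Step 2: interval [1/2, 7/8), width = 7/8 - 1/2 = 3/8
  'a': [1/2 + 3/8*0/1, 1/2 + 3/8*3/8) = [1/2, 41/64)
  'd': [1/2 + 3/8*3/8, 1/2 + 3/8*1/2) = [41/64, 11/16)
  'b': [1/2 + 3/8*1/2, 1/2 + 3/8*7/8) = [11/16, 53/64)
  'c': [1/2 + 3/8*7/8, 1/2 + 3/8*1/1) = [53/64, 7/8) <- contains code 109/128
  emit 'c', narrow to [53/64, 7/8)

Answer: 53/64 7/8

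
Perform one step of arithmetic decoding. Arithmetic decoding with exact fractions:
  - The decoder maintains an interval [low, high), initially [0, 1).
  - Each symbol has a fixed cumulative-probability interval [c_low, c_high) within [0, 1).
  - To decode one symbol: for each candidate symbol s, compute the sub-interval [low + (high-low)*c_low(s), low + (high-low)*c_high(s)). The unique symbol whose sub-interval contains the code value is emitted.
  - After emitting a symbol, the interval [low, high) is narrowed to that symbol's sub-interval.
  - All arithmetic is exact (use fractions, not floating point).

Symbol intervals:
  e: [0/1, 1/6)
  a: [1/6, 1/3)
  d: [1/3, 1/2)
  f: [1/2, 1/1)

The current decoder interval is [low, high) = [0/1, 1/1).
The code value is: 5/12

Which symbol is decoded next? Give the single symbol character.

Answer: d

Derivation:
Interval width = high − low = 1/1 − 0/1 = 1/1
Scaled code = (code − low) / width = (5/12 − 0/1) / 1/1 = 5/12
  e: [0/1, 1/6) 
  a: [1/6, 1/3) 
  d: [1/3, 1/2) ← scaled code falls here ✓
  f: [1/2, 1/1) 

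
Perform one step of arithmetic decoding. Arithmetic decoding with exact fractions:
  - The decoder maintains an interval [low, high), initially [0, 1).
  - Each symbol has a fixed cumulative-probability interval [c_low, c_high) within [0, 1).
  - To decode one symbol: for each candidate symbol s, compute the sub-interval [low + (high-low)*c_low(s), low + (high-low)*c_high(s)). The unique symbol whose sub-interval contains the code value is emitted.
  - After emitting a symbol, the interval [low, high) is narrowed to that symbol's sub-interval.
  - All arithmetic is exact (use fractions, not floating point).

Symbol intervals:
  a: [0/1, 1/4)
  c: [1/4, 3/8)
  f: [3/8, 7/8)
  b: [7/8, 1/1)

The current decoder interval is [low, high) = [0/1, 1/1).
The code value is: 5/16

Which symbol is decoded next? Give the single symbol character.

Answer: c

Derivation:
Interval width = high − low = 1/1 − 0/1 = 1/1
Scaled code = (code − low) / width = (5/16 − 0/1) / 1/1 = 5/16
  a: [0/1, 1/4) 
  c: [1/4, 3/8) ← scaled code falls here ✓
  f: [3/8, 7/8) 
  b: [7/8, 1/1) 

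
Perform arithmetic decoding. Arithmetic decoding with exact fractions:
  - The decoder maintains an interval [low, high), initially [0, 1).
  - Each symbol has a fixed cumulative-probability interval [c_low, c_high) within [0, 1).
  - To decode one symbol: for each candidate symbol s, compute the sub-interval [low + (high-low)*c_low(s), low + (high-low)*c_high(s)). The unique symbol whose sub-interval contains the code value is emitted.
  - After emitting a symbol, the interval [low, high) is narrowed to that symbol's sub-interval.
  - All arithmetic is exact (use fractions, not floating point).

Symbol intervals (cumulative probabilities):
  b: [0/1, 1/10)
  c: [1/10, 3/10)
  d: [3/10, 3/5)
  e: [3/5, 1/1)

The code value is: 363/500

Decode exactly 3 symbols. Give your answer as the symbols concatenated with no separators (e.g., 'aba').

Step 1: interval [0/1, 1/1), width = 1/1 - 0/1 = 1/1
  'b': [0/1 + 1/1*0/1, 0/1 + 1/1*1/10) = [0/1, 1/10)
  'c': [0/1 + 1/1*1/10, 0/1 + 1/1*3/10) = [1/10, 3/10)
  'd': [0/1 + 1/1*3/10, 0/1 + 1/1*3/5) = [3/10, 3/5)
  'e': [0/1 + 1/1*3/5, 0/1 + 1/1*1/1) = [3/5, 1/1) <- contains code 363/500
  emit 'e', narrow to [3/5, 1/1)
Step 2: interval [3/5, 1/1), width = 1/1 - 3/5 = 2/5
  'b': [3/5 + 2/5*0/1, 3/5 + 2/5*1/10) = [3/5, 16/25)
  'c': [3/5 + 2/5*1/10, 3/5 + 2/5*3/10) = [16/25, 18/25)
  'd': [3/5 + 2/5*3/10, 3/5 + 2/5*3/5) = [18/25, 21/25) <- contains code 363/500
  'e': [3/5 + 2/5*3/5, 3/5 + 2/5*1/1) = [21/25, 1/1)
  emit 'd', narrow to [18/25, 21/25)
Step 3: interval [18/25, 21/25), width = 21/25 - 18/25 = 3/25
  'b': [18/25 + 3/25*0/1, 18/25 + 3/25*1/10) = [18/25, 183/250) <- contains code 363/500
  'c': [18/25 + 3/25*1/10, 18/25 + 3/25*3/10) = [183/250, 189/250)
  'd': [18/25 + 3/25*3/10, 18/25 + 3/25*3/5) = [189/250, 99/125)
  'e': [18/25 + 3/25*3/5, 18/25 + 3/25*1/1) = [99/125, 21/25)
  emit 'b', narrow to [18/25, 183/250)

Answer: edb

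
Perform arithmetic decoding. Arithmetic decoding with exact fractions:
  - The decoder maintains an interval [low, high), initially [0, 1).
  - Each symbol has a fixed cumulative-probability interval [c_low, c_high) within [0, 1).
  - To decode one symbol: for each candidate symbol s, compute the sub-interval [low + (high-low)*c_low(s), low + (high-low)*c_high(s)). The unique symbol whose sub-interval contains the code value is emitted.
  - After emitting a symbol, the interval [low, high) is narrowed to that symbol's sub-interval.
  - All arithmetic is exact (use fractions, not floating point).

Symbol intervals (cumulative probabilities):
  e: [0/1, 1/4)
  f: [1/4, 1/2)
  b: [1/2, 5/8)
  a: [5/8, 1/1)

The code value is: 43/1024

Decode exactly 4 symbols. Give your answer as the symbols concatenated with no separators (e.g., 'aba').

Step 1: interval [0/1, 1/1), width = 1/1 - 0/1 = 1/1
  'e': [0/1 + 1/1*0/1, 0/1 + 1/1*1/4) = [0/1, 1/4) <- contains code 43/1024
  'f': [0/1 + 1/1*1/4, 0/1 + 1/1*1/2) = [1/4, 1/2)
  'b': [0/1 + 1/1*1/2, 0/1 + 1/1*5/8) = [1/2, 5/8)
  'a': [0/1 + 1/1*5/8, 0/1 + 1/1*1/1) = [5/8, 1/1)
  emit 'e', narrow to [0/1, 1/4)
Step 2: interval [0/1, 1/4), width = 1/4 - 0/1 = 1/4
  'e': [0/1 + 1/4*0/1, 0/1 + 1/4*1/4) = [0/1, 1/16) <- contains code 43/1024
  'f': [0/1 + 1/4*1/4, 0/1 + 1/4*1/2) = [1/16, 1/8)
  'b': [0/1 + 1/4*1/2, 0/1 + 1/4*5/8) = [1/8, 5/32)
  'a': [0/1 + 1/4*5/8, 0/1 + 1/4*1/1) = [5/32, 1/4)
  emit 'e', narrow to [0/1, 1/16)
Step 3: interval [0/1, 1/16), width = 1/16 - 0/1 = 1/16
  'e': [0/1 + 1/16*0/1, 0/1 + 1/16*1/4) = [0/1, 1/64)
  'f': [0/1 + 1/16*1/4, 0/1 + 1/16*1/2) = [1/64, 1/32)
  'b': [0/1 + 1/16*1/2, 0/1 + 1/16*5/8) = [1/32, 5/128)
  'a': [0/1 + 1/16*5/8, 0/1 + 1/16*1/1) = [5/128, 1/16) <- contains code 43/1024
  emit 'a', narrow to [5/128, 1/16)
Step 4: interval [5/128, 1/16), width = 1/16 - 5/128 = 3/128
  'e': [5/128 + 3/128*0/1, 5/128 + 3/128*1/4) = [5/128, 23/512) <- contains code 43/1024
  'f': [5/128 + 3/128*1/4, 5/128 + 3/128*1/2) = [23/512, 13/256)
  'b': [5/128 + 3/128*1/2, 5/128 + 3/128*5/8) = [13/256, 55/1024)
  'a': [5/128 + 3/128*5/8, 5/128 + 3/128*1/1) = [55/1024, 1/16)
  emit 'e', narrow to [5/128, 23/512)

Answer: eeae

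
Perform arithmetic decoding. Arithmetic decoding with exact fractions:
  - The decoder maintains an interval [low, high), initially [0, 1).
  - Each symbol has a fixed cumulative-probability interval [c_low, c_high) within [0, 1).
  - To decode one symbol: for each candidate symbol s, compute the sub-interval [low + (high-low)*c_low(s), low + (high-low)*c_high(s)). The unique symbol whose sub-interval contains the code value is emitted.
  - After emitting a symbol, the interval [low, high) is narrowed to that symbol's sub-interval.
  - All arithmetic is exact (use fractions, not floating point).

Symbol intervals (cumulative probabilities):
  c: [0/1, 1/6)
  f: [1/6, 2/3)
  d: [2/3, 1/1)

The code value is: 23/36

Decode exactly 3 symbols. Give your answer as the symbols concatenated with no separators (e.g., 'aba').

Answer: fdd

Derivation:
Step 1: interval [0/1, 1/1), width = 1/1 - 0/1 = 1/1
  'c': [0/1 + 1/1*0/1, 0/1 + 1/1*1/6) = [0/1, 1/6)
  'f': [0/1 + 1/1*1/6, 0/1 + 1/1*2/3) = [1/6, 2/3) <- contains code 23/36
  'd': [0/1 + 1/1*2/3, 0/1 + 1/1*1/1) = [2/3, 1/1)
  emit 'f', narrow to [1/6, 2/3)
Step 2: interval [1/6, 2/3), width = 2/3 - 1/6 = 1/2
  'c': [1/6 + 1/2*0/1, 1/6 + 1/2*1/6) = [1/6, 1/4)
  'f': [1/6 + 1/2*1/6, 1/6 + 1/2*2/3) = [1/4, 1/2)
  'd': [1/6 + 1/2*2/3, 1/6 + 1/2*1/1) = [1/2, 2/3) <- contains code 23/36
  emit 'd', narrow to [1/2, 2/3)
Step 3: interval [1/2, 2/3), width = 2/3 - 1/2 = 1/6
  'c': [1/2 + 1/6*0/1, 1/2 + 1/6*1/6) = [1/2, 19/36)
  'f': [1/2 + 1/6*1/6, 1/2 + 1/6*2/3) = [19/36, 11/18)
  'd': [1/2 + 1/6*2/3, 1/2 + 1/6*1/1) = [11/18, 2/3) <- contains code 23/36
  emit 'd', narrow to [11/18, 2/3)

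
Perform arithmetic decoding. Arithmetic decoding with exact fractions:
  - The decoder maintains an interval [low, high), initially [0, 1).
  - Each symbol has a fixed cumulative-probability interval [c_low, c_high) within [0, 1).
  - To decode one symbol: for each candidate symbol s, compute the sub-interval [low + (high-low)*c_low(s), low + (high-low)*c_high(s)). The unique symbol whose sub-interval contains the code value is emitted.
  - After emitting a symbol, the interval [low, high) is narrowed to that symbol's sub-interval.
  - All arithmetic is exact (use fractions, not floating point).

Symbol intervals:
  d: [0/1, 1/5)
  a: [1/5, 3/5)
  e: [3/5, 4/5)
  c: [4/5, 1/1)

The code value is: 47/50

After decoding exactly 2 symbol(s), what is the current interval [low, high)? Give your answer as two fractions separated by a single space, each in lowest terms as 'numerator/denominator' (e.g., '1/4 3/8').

Step 1: interval [0/1, 1/1), width = 1/1 - 0/1 = 1/1
  'd': [0/1 + 1/1*0/1, 0/1 + 1/1*1/5) = [0/1, 1/5)
  'a': [0/1 + 1/1*1/5, 0/1 + 1/1*3/5) = [1/5, 3/5)
  'e': [0/1 + 1/1*3/5, 0/1 + 1/1*4/5) = [3/5, 4/5)
  'c': [0/1 + 1/1*4/5, 0/1 + 1/1*1/1) = [4/5, 1/1) <- contains code 47/50
  emit 'c', narrow to [4/5, 1/1)
Step 2: interval [4/5, 1/1), width = 1/1 - 4/5 = 1/5
  'd': [4/5 + 1/5*0/1, 4/5 + 1/5*1/5) = [4/5, 21/25)
  'a': [4/5 + 1/5*1/5, 4/5 + 1/5*3/5) = [21/25, 23/25)
  'e': [4/5 + 1/5*3/5, 4/5 + 1/5*4/5) = [23/25, 24/25) <- contains code 47/50
  'c': [4/5 + 1/5*4/5, 4/5 + 1/5*1/1) = [24/25, 1/1)
  emit 'e', narrow to [23/25, 24/25)

Answer: 23/25 24/25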